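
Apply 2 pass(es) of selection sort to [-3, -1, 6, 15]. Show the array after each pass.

Pass 1: Select minimum -3 at index 0, swap -> [-3, -1, 6, 15]
Pass 2: Select minimum -1 at index 1, swap -> [-3, -1, 6, 15]


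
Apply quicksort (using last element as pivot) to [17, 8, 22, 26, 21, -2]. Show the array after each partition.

Partition 1: pivot=-2 at index 0 -> [-2, 8, 22, 26, 21, 17]
Partition 2: pivot=17 at index 2 -> [-2, 8, 17, 26, 21, 22]
Partition 3: pivot=22 at index 4 -> [-2, 8, 17, 21, 22, 26]


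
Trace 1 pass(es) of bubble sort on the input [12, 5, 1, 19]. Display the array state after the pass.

After pass 1: [5, 1, 12, 19] (2 swaps)
Total swaps: 2


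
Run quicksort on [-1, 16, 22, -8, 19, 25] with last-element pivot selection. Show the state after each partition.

Partition 1: pivot=25 at index 5 -> [-1, 16, 22, -8, 19, 25]
Partition 2: pivot=19 at index 3 -> [-1, 16, -8, 19, 22, 25]
Partition 3: pivot=-8 at index 0 -> [-8, 16, -1, 19, 22, 25]
Partition 4: pivot=-1 at index 1 -> [-8, -1, 16, 19, 22, 25]


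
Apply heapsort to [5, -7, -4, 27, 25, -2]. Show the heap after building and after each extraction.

Build heap: [27, 25, -2, -7, 5, -4]
Extract 27: [25, 5, -2, -7, -4, 27]
Extract 25: [5, -4, -2, -7, 25, 27]
Extract 5: [-2, -4, -7, 5, 25, 27]
Extract -2: [-4, -7, -2, 5, 25, 27]
Extract -4: [-7, -4, -2, 5, 25, 27]


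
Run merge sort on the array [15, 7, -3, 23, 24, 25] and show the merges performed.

Divide and conquer:
  Merge [7] + [-3] -> [-3, 7]
  Merge [15] + [-3, 7] -> [-3, 7, 15]
  Merge [24] + [25] -> [24, 25]
  Merge [23] + [24, 25] -> [23, 24, 25]
  Merge [-3, 7, 15] + [23, 24, 25] -> [-3, 7, 15, 23, 24, 25]


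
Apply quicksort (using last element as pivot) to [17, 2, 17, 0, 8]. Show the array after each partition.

Partition 1: pivot=8 at index 2 -> [2, 0, 8, 17, 17]
Partition 2: pivot=0 at index 0 -> [0, 2, 8, 17, 17]
Partition 3: pivot=17 at index 4 -> [0, 2, 8, 17, 17]


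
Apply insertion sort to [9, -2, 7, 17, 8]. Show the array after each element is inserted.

First element 9 is already 'sorted'
Insert -2: shifted 1 elements -> [-2, 9, 7, 17, 8]
Insert 7: shifted 1 elements -> [-2, 7, 9, 17, 8]
Insert 17: shifted 0 elements -> [-2, 7, 9, 17, 8]
Insert 8: shifted 2 elements -> [-2, 7, 8, 9, 17]


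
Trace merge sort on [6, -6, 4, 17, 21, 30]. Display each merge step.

Divide and conquer:
  Merge [-6] + [4] -> [-6, 4]
  Merge [6] + [-6, 4] -> [-6, 4, 6]
  Merge [21] + [30] -> [21, 30]
  Merge [17] + [21, 30] -> [17, 21, 30]
  Merge [-6, 4, 6] + [17, 21, 30] -> [-6, 4, 6, 17, 21, 30]


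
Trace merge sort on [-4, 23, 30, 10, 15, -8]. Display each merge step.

Divide and conquer:
  Merge [23] + [30] -> [23, 30]
  Merge [-4] + [23, 30] -> [-4, 23, 30]
  Merge [15] + [-8] -> [-8, 15]
  Merge [10] + [-8, 15] -> [-8, 10, 15]
  Merge [-4, 23, 30] + [-8, 10, 15] -> [-8, -4, 10, 15, 23, 30]


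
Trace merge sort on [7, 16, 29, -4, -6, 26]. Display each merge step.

Divide and conquer:
  Merge [16] + [29] -> [16, 29]
  Merge [7] + [16, 29] -> [7, 16, 29]
  Merge [-6] + [26] -> [-6, 26]
  Merge [-4] + [-6, 26] -> [-6, -4, 26]
  Merge [7, 16, 29] + [-6, -4, 26] -> [-6, -4, 7, 16, 26, 29]


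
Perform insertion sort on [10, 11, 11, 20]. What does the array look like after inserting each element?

First element 10 is already 'sorted'
Insert 11: shifted 0 elements -> [10, 11, 11, 20]
Insert 11: shifted 0 elements -> [10, 11, 11, 20]
Insert 20: shifted 0 elements -> [10, 11, 11, 20]


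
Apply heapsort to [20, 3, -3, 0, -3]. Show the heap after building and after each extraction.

Build heap: [20, 3, -3, 0, -3]
Extract 20: [3, 0, -3, -3, 20]
Extract 3: [0, -3, -3, 3, 20]
Extract 0: [-3, -3, 0, 3, 20]
Extract -3: [-3, -3, 0, 3, 20]


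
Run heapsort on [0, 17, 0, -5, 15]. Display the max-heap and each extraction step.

Build heap: [17, 15, 0, -5, 0]
Extract 17: [15, 0, 0, -5, 17]
Extract 15: [0, -5, 0, 15, 17]
Extract 0: [0, -5, 0, 15, 17]
Extract 0: [-5, 0, 0, 15, 17]


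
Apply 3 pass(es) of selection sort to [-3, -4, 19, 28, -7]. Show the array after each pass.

Pass 1: Select minimum -7 at index 4, swap -> [-7, -4, 19, 28, -3]
Pass 2: Select minimum -4 at index 1, swap -> [-7, -4, 19, 28, -3]
Pass 3: Select minimum -3 at index 4, swap -> [-7, -4, -3, 28, 19]


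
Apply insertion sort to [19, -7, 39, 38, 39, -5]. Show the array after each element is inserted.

First element 19 is already 'sorted'
Insert -7: shifted 1 elements -> [-7, 19, 39, 38, 39, -5]
Insert 39: shifted 0 elements -> [-7, 19, 39, 38, 39, -5]
Insert 38: shifted 1 elements -> [-7, 19, 38, 39, 39, -5]
Insert 39: shifted 0 elements -> [-7, 19, 38, 39, 39, -5]
Insert -5: shifted 4 elements -> [-7, -5, 19, 38, 39, 39]


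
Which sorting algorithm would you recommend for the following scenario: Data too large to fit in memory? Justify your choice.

Best choice: External merge sort
Reason: Minimizes disk I/O by sequential reads/writes


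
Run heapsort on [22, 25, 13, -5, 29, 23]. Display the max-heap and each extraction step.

Build heap: [29, 25, 23, -5, 22, 13]
Extract 29: [25, 22, 23, -5, 13, 29]
Extract 25: [23, 22, 13, -5, 25, 29]
Extract 23: [22, -5, 13, 23, 25, 29]
Extract 22: [13, -5, 22, 23, 25, 29]
Extract 13: [-5, 13, 22, 23, 25, 29]


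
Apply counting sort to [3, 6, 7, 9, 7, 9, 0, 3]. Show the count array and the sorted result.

Count array: [1, 0, 0, 2, 0, 0, 1, 2, 0, 2]
(count[i] = number of elements equal to i)
Cumulative count: [1, 1, 1, 3, 3, 3, 4, 6, 6, 8]
Sorted: [0, 3, 3, 6, 7, 7, 9, 9]


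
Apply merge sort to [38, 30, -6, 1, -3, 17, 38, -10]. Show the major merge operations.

Divide and conquer:
  Merge [38] + [30] -> [30, 38]
  Merge [-6] + [1] -> [-6, 1]
  Merge [30, 38] + [-6, 1] -> [-6, 1, 30, 38]
  Merge [-3] + [17] -> [-3, 17]
  Merge [38] + [-10] -> [-10, 38]
  Merge [-3, 17] + [-10, 38] -> [-10, -3, 17, 38]
  Merge [-6, 1, 30, 38] + [-10, -3, 17, 38] -> [-10, -6, -3, 1, 17, 30, 38, 38]


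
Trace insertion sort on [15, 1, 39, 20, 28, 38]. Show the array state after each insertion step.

First element 15 is already 'sorted'
Insert 1: shifted 1 elements -> [1, 15, 39, 20, 28, 38]
Insert 39: shifted 0 elements -> [1, 15, 39, 20, 28, 38]
Insert 20: shifted 1 elements -> [1, 15, 20, 39, 28, 38]
Insert 28: shifted 1 elements -> [1, 15, 20, 28, 39, 38]
Insert 38: shifted 1 elements -> [1, 15, 20, 28, 38, 39]


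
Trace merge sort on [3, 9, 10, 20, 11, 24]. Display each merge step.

Divide and conquer:
  Merge [9] + [10] -> [9, 10]
  Merge [3] + [9, 10] -> [3, 9, 10]
  Merge [11] + [24] -> [11, 24]
  Merge [20] + [11, 24] -> [11, 20, 24]
  Merge [3, 9, 10] + [11, 20, 24] -> [3, 9, 10, 11, 20, 24]


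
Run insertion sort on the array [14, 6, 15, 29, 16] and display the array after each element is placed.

First element 14 is already 'sorted'
Insert 6: shifted 1 elements -> [6, 14, 15, 29, 16]
Insert 15: shifted 0 elements -> [6, 14, 15, 29, 16]
Insert 29: shifted 0 elements -> [6, 14, 15, 29, 16]
Insert 16: shifted 1 elements -> [6, 14, 15, 16, 29]


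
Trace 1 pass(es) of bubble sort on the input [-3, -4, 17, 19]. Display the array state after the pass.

After pass 1: [-4, -3, 17, 19] (1 swaps)
Total swaps: 1


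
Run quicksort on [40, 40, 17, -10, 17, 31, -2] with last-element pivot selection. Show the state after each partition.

Partition 1: pivot=-2 at index 1 -> [-10, -2, 17, 40, 17, 31, 40]
Partition 2: pivot=40 at index 6 -> [-10, -2, 17, 40, 17, 31, 40]
Partition 3: pivot=31 at index 4 -> [-10, -2, 17, 17, 31, 40, 40]
Partition 4: pivot=17 at index 3 -> [-10, -2, 17, 17, 31, 40, 40]


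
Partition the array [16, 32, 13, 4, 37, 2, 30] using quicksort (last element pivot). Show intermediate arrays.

Partition 1: pivot=30 at index 4 -> [16, 13, 4, 2, 30, 32, 37]
Partition 2: pivot=2 at index 0 -> [2, 13, 4, 16, 30, 32, 37]
Partition 3: pivot=16 at index 3 -> [2, 13, 4, 16, 30, 32, 37]
Partition 4: pivot=4 at index 1 -> [2, 4, 13, 16, 30, 32, 37]
Partition 5: pivot=37 at index 6 -> [2, 4, 13, 16, 30, 32, 37]


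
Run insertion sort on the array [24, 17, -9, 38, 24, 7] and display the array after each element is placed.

First element 24 is already 'sorted'
Insert 17: shifted 1 elements -> [17, 24, -9, 38, 24, 7]
Insert -9: shifted 2 elements -> [-9, 17, 24, 38, 24, 7]
Insert 38: shifted 0 elements -> [-9, 17, 24, 38, 24, 7]
Insert 24: shifted 1 elements -> [-9, 17, 24, 24, 38, 7]
Insert 7: shifted 4 elements -> [-9, 7, 17, 24, 24, 38]


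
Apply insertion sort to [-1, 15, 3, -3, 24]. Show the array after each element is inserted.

First element -1 is already 'sorted'
Insert 15: shifted 0 elements -> [-1, 15, 3, -3, 24]
Insert 3: shifted 1 elements -> [-1, 3, 15, -3, 24]
Insert -3: shifted 3 elements -> [-3, -1, 3, 15, 24]
Insert 24: shifted 0 elements -> [-3, -1, 3, 15, 24]


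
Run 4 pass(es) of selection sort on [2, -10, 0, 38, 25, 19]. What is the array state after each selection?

Pass 1: Select minimum -10 at index 1, swap -> [-10, 2, 0, 38, 25, 19]
Pass 2: Select minimum 0 at index 2, swap -> [-10, 0, 2, 38, 25, 19]
Pass 3: Select minimum 2 at index 2, swap -> [-10, 0, 2, 38, 25, 19]
Pass 4: Select minimum 19 at index 5, swap -> [-10, 0, 2, 19, 25, 38]


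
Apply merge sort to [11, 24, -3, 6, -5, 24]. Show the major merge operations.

Divide and conquer:
  Merge [24] + [-3] -> [-3, 24]
  Merge [11] + [-3, 24] -> [-3, 11, 24]
  Merge [-5] + [24] -> [-5, 24]
  Merge [6] + [-5, 24] -> [-5, 6, 24]
  Merge [-3, 11, 24] + [-5, 6, 24] -> [-5, -3, 6, 11, 24, 24]


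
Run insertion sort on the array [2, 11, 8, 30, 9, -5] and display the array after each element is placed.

First element 2 is already 'sorted'
Insert 11: shifted 0 elements -> [2, 11, 8, 30, 9, -5]
Insert 8: shifted 1 elements -> [2, 8, 11, 30, 9, -5]
Insert 30: shifted 0 elements -> [2, 8, 11, 30, 9, -5]
Insert 9: shifted 2 elements -> [2, 8, 9, 11, 30, -5]
Insert -5: shifted 5 elements -> [-5, 2, 8, 9, 11, 30]


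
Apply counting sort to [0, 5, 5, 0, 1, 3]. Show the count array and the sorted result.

Count array: [2, 1, 0, 1, 0, 2]
(count[i] = number of elements equal to i)
Cumulative count: [2, 3, 3, 4, 4, 6]
Sorted: [0, 0, 1, 3, 5, 5]


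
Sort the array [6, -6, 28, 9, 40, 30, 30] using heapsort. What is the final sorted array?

Build heap: [40, 9, 30, 6, -6, 28, 30]
Extract 40: [30, 9, 30, 6, -6, 28, 40]
Extract 30: [30, 9, 28, 6, -6, 30, 40]
Extract 30: [28, 9, -6, 6, 30, 30, 40]
Extract 28: [9, 6, -6, 28, 30, 30, 40]
Extract 9: [6, -6, 9, 28, 30, 30, 40]
Extract 6: [-6, 6, 9, 28, 30, 30, 40]


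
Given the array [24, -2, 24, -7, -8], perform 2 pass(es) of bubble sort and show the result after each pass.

After pass 1: [-2, 24, -7, -8, 24] (3 swaps)
After pass 2: [-2, -7, -8, 24, 24] (2 swaps)
Total swaps: 5


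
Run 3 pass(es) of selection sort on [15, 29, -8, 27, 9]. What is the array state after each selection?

Pass 1: Select minimum -8 at index 2, swap -> [-8, 29, 15, 27, 9]
Pass 2: Select minimum 9 at index 4, swap -> [-8, 9, 15, 27, 29]
Pass 3: Select minimum 15 at index 2, swap -> [-8, 9, 15, 27, 29]


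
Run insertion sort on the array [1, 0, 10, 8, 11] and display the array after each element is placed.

First element 1 is already 'sorted'
Insert 0: shifted 1 elements -> [0, 1, 10, 8, 11]
Insert 10: shifted 0 elements -> [0, 1, 10, 8, 11]
Insert 8: shifted 1 elements -> [0, 1, 8, 10, 11]
Insert 11: shifted 0 elements -> [0, 1, 8, 10, 11]


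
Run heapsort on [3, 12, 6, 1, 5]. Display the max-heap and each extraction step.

Build heap: [12, 5, 6, 1, 3]
Extract 12: [6, 5, 3, 1, 12]
Extract 6: [5, 1, 3, 6, 12]
Extract 5: [3, 1, 5, 6, 12]
Extract 3: [1, 3, 5, 6, 12]


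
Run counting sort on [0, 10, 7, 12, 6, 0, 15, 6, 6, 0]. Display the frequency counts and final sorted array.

Count array: [3, 0, 0, 0, 0, 0, 3, 1, 0, 0, 1, 0, 1, 0, 0, 1]
(count[i] = number of elements equal to i)
Cumulative count: [3, 3, 3, 3, 3, 3, 6, 7, 7, 7, 8, 8, 9, 9, 9, 10]
Sorted: [0, 0, 0, 6, 6, 6, 7, 10, 12, 15]


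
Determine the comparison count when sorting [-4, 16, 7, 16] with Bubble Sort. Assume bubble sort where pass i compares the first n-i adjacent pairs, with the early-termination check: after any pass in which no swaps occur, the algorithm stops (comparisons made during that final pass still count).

Pass 1: compare adjacent pairs (0,1)..(2,3) = 3 comparison(s), 1 swap(s) -> [-4, 7, 16, 16]
Pass 2: compare adjacent pairs (0,1)..(1,2) = 2 comparison(s), 0 swap(s) -> [-4, 7, 16, 16]
No swaps in this pass, so bubble sort stops here.
Total comparisons: 3 + 2 = 5


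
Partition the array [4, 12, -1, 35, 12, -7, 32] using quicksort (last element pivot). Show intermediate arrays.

Partition 1: pivot=32 at index 5 -> [4, 12, -1, 12, -7, 32, 35]
Partition 2: pivot=-7 at index 0 -> [-7, 12, -1, 12, 4, 32, 35]
Partition 3: pivot=4 at index 2 -> [-7, -1, 4, 12, 12, 32, 35]
Partition 4: pivot=12 at index 4 -> [-7, -1, 4, 12, 12, 32, 35]


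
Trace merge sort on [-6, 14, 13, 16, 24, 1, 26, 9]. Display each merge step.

Divide and conquer:
  Merge [-6] + [14] -> [-6, 14]
  Merge [13] + [16] -> [13, 16]
  Merge [-6, 14] + [13, 16] -> [-6, 13, 14, 16]
  Merge [24] + [1] -> [1, 24]
  Merge [26] + [9] -> [9, 26]
  Merge [1, 24] + [9, 26] -> [1, 9, 24, 26]
  Merge [-6, 13, 14, 16] + [1, 9, 24, 26] -> [-6, 1, 9, 13, 14, 16, 24, 26]


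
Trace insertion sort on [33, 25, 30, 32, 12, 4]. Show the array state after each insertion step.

First element 33 is already 'sorted'
Insert 25: shifted 1 elements -> [25, 33, 30, 32, 12, 4]
Insert 30: shifted 1 elements -> [25, 30, 33, 32, 12, 4]
Insert 32: shifted 1 elements -> [25, 30, 32, 33, 12, 4]
Insert 12: shifted 4 elements -> [12, 25, 30, 32, 33, 4]
Insert 4: shifted 5 elements -> [4, 12, 25, 30, 32, 33]


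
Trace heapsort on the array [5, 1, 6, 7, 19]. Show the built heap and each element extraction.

Build heap: [19, 7, 6, 5, 1]
Extract 19: [7, 5, 6, 1, 19]
Extract 7: [6, 5, 1, 7, 19]
Extract 6: [5, 1, 6, 7, 19]
Extract 5: [1, 5, 6, 7, 19]


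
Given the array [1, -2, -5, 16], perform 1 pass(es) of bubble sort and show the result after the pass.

After pass 1: [-2, -5, 1, 16] (2 swaps)
Total swaps: 2


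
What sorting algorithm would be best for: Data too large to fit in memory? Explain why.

Best choice: External merge sort
Reason: Minimizes disk I/O by sequential reads/writes


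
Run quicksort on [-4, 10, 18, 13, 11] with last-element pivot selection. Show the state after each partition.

Partition 1: pivot=11 at index 2 -> [-4, 10, 11, 13, 18]
Partition 2: pivot=10 at index 1 -> [-4, 10, 11, 13, 18]
Partition 3: pivot=18 at index 4 -> [-4, 10, 11, 13, 18]


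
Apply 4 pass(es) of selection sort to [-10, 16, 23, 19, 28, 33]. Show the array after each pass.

Pass 1: Select minimum -10 at index 0, swap -> [-10, 16, 23, 19, 28, 33]
Pass 2: Select minimum 16 at index 1, swap -> [-10, 16, 23, 19, 28, 33]
Pass 3: Select minimum 19 at index 3, swap -> [-10, 16, 19, 23, 28, 33]
Pass 4: Select minimum 23 at index 3, swap -> [-10, 16, 19, 23, 28, 33]


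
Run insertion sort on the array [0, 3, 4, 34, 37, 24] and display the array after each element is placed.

First element 0 is already 'sorted'
Insert 3: shifted 0 elements -> [0, 3, 4, 34, 37, 24]
Insert 4: shifted 0 elements -> [0, 3, 4, 34, 37, 24]
Insert 34: shifted 0 elements -> [0, 3, 4, 34, 37, 24]
Insert 37: shifted 0 elements -> [0, 3, 4, 34, 37, 24]
Insert 24: shifted 2 elements -> [0, 3, 4, 24, 34, 37]


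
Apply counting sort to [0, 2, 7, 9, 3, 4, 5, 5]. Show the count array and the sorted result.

Count array: [1, 0, 1, 1, 1, 2, 0, 1, 0, 1]
(count[i] = number of elements equal to i)
Cumulative count: [1, 1, 2, 3, 4, 6, 6, 7, 7, 8]
Sorted: [0, 2, 3, 4, 5, 5, 7, 9]


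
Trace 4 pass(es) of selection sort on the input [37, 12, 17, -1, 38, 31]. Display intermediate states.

Pass 1: Select minimum -1 at index 3, swap -> [-1, 12, 17, 37, 38, 31]
Pass 2: Select minimum 12 at index 1, swap -> [-1, 12, 17, 37, 38, 31]
Pass 3: Select minimum 17 at index 2, swap -> [-1, 12, 17, 37, 38, 31]
Pass 4: Select minimum 31 at index 5, swap -> [-1, 12, 17, 31, 38, 37]


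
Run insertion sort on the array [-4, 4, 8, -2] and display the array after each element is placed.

First element -4 is already 'sorted'
Insert 4: shifted 0 elements -> [-4, 4, 8, -2]
Insert 8: shifted 0 elements -> [-4, 4, 8, -2]
Insert -2: shifted 2 elements -> [-4, -2, 4, 8]


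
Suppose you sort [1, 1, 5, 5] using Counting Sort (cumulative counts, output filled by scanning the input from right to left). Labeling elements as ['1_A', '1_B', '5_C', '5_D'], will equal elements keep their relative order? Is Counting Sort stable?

Trace Counting Sort on the labeled array (the key is the number; the letter only tracks identity):
  Counts for values 0..5: [0, 2, 0, 0, 0, 2]
  Cumulative counts: [0, 2, 2, 2, 2, 4]
  Scan right to left: place 5_D at output index 3
  Scan right to left: place 5_C at output index 2
  Scan right to left: place 1_B at output index 1
  Scan right to left: place 1_A at output index 0
  Output: [1_A, 1_B, 5_C, 5_D]
Equal keys:
  value 1: originally 1_A, 1_B; after sorting 1_A, 1_B -> order preserved
  value 5: originally 5_C, 5_D; after sorting 5_C, 5_D -> order preserved
All equal keys kept their original relative order. Counting Sort is stable: scanning the input right to left with decreasing cumulative counts places later duplicates at later output positions.
Answer: Stable


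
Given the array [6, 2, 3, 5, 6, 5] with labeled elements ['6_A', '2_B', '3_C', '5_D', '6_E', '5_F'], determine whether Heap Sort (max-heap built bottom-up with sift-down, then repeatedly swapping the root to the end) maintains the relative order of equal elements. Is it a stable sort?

Trace Heap Sort on the labeled array (the key is the number; the letter only tracks identity):
  Build max-heap: [6_A, 6_E, 5_F, 5_D, 2_B, 3_C]
  Swap root 6_A to index 5, re-heapify first 5 -> [6_E, 5_D, 5_F, 3_C, 2_B, 6_A]
  Swap root 6_E to index 4, re-heapify first 4 -> [5_D, 3_C, 5_F, 2_B, 6_E, 6_A]
  Swap root 5_D to index 3, re-heapify first 3 -> [5_F, 3_C, 2_B, 5_D, 6_E, 6_A]
  Swap root 5_F to index 2, re-heapify first 2 -> [3_C, 2_B, 5_F, 5_D, 6_E, 6_A]
  Swap root 3_C to index 1, re-heapify first 1 -> [2_B, 3_C, 5_F, 5_D, 6_E, 6_A]
Final order: [2_B, 3_C, 5_F, 5_D, 6_E, 6_A]
Equal keys:
  value 5: originally 5_D, 5_F; after sorting 5_F, 5_D -> order changed
  value 6: originally 6_A, 6_E; after sorting 6_E, 6_A -> order changed
Equal keys were reordered, so Heap Sort is not stable: heap construction and root-to-end swaps move elements without regard to the original order of equal keys. (One such input is enough; an unstable sort may happen to preserve order on other inputs, but it gives no guarantee.)
Answer: Not stable


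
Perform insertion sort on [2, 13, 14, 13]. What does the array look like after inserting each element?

First element 2 is already 'sorted'
Insert 13: shifted 0 elements -> [2, 13, 14, 13]
Insert 14: shifted 0 elements -> [2, 13, 14, 13]
Insert 13: shifted 1 elements -> [2, 13, 13, 14]


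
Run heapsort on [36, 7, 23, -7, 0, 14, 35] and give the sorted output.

Build heap: [36, 7, 35, -7, 0, 14, 23]
Extract 36: [35, 7, 23, -7, 0, 14, 36]
Extract 35: [23, 7, 14, -7, 0, 35, 36]
Extract 23: [14, 7, 0, -7, 23, 35, 36]
Extract 14: [7, -7, 0, 14, 23, 35, 36]
Extract 7: [0, -7, 7, 14, 23, 35, 36]
Extract 0: [-7, 0, 7, 14, 23, 35, 36]


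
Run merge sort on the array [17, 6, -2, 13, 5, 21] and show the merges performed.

Divide and conquer:
  Merge [6] + [-2] -> [-2, 6]
  Merge [17] + [-2, 6] -> [-2, 6, 17]
  Merge [5] + [21] -> [5, 21]
  Merge [13] + [5, 21] -> [5, 13, 21]
  Merge [-2, 6, 17] + [5, 13, 21] -> [-2, 5, 6, 13, 17, 21]


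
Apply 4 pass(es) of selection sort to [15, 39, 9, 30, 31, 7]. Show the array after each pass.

Pass 1: Select minimum 7 at index 5, swap -> [7, 39, 9, 30, 31, 15]
Pass 2: Select minimum 9 at index 2, swap -> [7, 9, 39, 30, 31, 15]
Pass 3: Select minimum 15 at index 5, swap -> [7, 9, 15, 30, 31, 39]
Pass 4: Select minimum 30 at index 3, swap -> [7, 9, 15, 30, 31, 39]


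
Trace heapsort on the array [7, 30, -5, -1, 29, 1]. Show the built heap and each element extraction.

Build heap: [30, 29, 1, -1, 7, -5]
Extract 30: [29, 7, 1, -1, -5, 30]
Extract 29: [7, -1, 1, -5, 29, 30]
Extract 7: [1, -1, -5, 7, 29, 30]
Extract 1: [-1, -5, 1, 7, 29, 30]
Extract -1: [-5, -1, 1, 7, 29, 30]


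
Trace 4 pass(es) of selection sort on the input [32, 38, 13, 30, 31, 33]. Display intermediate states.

Pass 1: Select minimum 13 at index 2, swap -> [13, 38, 32, 30, 31, 33]
Pass 2: Select minimum 30 at index 3, swap -> [13, 30, 32, 38, 31, 33]
Pass 3: Select minimum 31 at index 4, swap -> [13, 30, 31, 38, 32, 33]
Pass 4: Select minimum 32 at index 4, swap -> [13, 30, 31, 32, 38, 33]


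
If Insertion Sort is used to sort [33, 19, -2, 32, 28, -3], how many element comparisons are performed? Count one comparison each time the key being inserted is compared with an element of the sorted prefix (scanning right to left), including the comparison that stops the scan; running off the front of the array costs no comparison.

Insert 19: 33 > 19 (shift), reached front = 1 comparison(s) -> [19, 33, -2, 32, 28, -3]
Insert -2: 33 > -2 (shift), 19 > -2 (shift), reached front = 2 comparison(s) -> [-2, 19, 33, 32, 28, -3]
Insert 32: 33 > 32 (shift), 19 <= 32 (stop) = 2 comparison(s) -> [-2, 19, 32, 33, 28, -3]
Insert 28: 33 > 28 (shift), 32 > 28 (shift), 19 <= 28 (stop) = 3 comparison(s) -> [-2, 19, 28, 32, 33, -3]
Insert -3: 33 > -3 (shift), 32 > -3 (shift), 28 > -3 (shift), 19 > -3 (shift), -2 > -3 (shift), reached front = 5 comparison(s) -> [-3, -2, 19, 28, 32, 33]
Total comparisons: 1 + 2 + 2 + 3 + 5 = 13


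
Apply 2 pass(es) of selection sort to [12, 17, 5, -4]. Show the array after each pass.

Pass 1: Select minimum -4 at index 3, swap -> [-4, 17, 5, 12]
Pass 2: Select minimum 5 at index 2, swap -> [-4, 5, 17, 12]


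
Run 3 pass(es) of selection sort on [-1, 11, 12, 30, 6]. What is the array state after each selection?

Pass 1: Select minimum -1 at index 0, swap -> [-1, 11, 12, 30, 6]
Pass 2: Select minimum 6 at index 4, swap -> [-1, 6, 12, 30, 11]
Pass 3: Select minimum 11 at index 4, swap -> [-1, 6, 11, 30, 12]


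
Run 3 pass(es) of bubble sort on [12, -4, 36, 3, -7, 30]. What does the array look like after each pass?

After pass 1: [-4, 12, 3, -7, 30, 36] (4 swaps)
After pass 2: [-4, 3, -7, 12, 30, 36] (2 swaps)
After pass 3: [-4, -7, 3, 12, 30, 36] (1 swaps)
Total swaps: 7


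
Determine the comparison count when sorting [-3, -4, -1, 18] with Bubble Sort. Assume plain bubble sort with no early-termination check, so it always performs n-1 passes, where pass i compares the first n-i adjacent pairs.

Pass 1: compare adjacent pairs (0,1)..(2,3) = 3 comparison(s), 1 swap(s) -> [-4, -3, -1, 18]
Pass 2: compare adjacent pairs (0,1)..(1,2) = 2 comparison(s), 0 swap(s) -> [-4, -3, -1, 18]
Pass 3: compare adjacent pairs (0,1)..(0,1) = 1 comparison(s), 0 swap(s) -> [-4, -3, -1, 18]
Total comparisons: 3 + 2 + 1 = 6


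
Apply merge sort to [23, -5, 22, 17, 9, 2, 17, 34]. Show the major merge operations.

Divide and conquer:
  Merge [23] + [-5] -> [-5, 23]
  Merge [22] + [17] -> [17, 22]
  Merge [-5, 23] + [17, 22] -> [-5, 17, 22, 23]
  Merge [9] + [2] -> [2, 9]
  Merge [17] + [34] -> [17, 34]
  Merge [2, 9] + [17, 34] -> [2, 9, 17, 34]
  Merge [-5, 17, 22, 23] + [2, 9, 17, 34] -> [-5, 2, 9, 17, 17, 22, 23, 34]


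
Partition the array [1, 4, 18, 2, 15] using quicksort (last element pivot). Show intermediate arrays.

Partition 1: pivot=15 at index 3 -> [1, 4, 2, 15, 18]
Partition 2: pivot=2 at index 1 -> [1, 2, 4, 15, 18]


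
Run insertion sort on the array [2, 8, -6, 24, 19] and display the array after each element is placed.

First element 2 is already 'sorted'
Insert 8: shifted 0 elements -> [2, 8, -6, 24, 19]
Insert -6: shifted 2 elements -> [-6, 2, 8, 24, 19]
Insert 24: shifted 0 elements -> [-6, 2, 8, 24, 19]
Insert 19: shifted 1 elements -> [-6, 2, 8, 19, 24]


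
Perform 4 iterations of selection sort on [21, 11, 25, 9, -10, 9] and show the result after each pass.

Pass 1: Select minimum -10 at index 4, swap -> [-10, 11, 25, 9, 21, 9]
Pass 2: Select minimum 9 at index 3, swap -> [-10, 9, 25, 11, 21, 9]
Pass 3: Select minimum 9 at index 5, swap -> [-10, 9, 9, 11, 21, 25]
Pass 4: Select minimum 11 at index 3, swap -> [-10, 9, 9, 11, 21, 25]


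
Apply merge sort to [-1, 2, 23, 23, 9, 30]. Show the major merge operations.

Divide and conquer:
  Merge [2] + [23] -> [2, 23]
  Merge [-1] + [2, 23] -> [-1, 2, 23]
  Merge [9] + [30] -> [9, 30]
  Merge [23] + [9, 30] -> [9, 23, 30]
  Merge [-1, 2, 23] + [9, 23, 30] -> [-1, 2, 9, 23, 23, 30]


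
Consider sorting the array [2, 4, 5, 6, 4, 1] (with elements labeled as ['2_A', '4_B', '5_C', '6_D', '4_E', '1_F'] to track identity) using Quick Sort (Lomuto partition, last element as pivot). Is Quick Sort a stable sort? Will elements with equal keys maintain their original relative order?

Trace Quick Sort on the labeled array (the key is the number; the letter only tracks identity):
  Partition indices 0..5 around pivot 1_F -> [1_F, 4_B, 5_C, 6_D, 4_E, 2_A]
  Partition indices 1..5 around pivot 2_A -> [1_F, 2_A, 5_C, 6_D, 4_E, 4_B]
  Partition indices 2..5 around pivot 4_B -> [1_F, 2_A, 4_E, 4_B, 5_C, 6_D]
  Partition indices 4..5 around pivot 6_D -> [1_F, 2_A, 4_E, 4_B, 5_C, 6_D]
Final order: [1_F, 2_A, 4_E, 4_B, 5_C, 6_D]
Equal keys:
  value 4: originally 4_B, 4_E; after sorting 4_E, 4_B -> order changed
Equal keys were reordered, so Quick Sort is not stable: partition swaps elements across long distances and can reorder equal keys. (One such input is enough; an unstable sort may happen to preserve order on other inputs, but it gives no guarantee.)
Answer: Not stable


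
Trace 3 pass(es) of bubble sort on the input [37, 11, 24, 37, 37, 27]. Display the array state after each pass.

After pass 1: [11, 24, 37, 37, 27, 37] (3 swaps)
After pass 2: [11, 24, 37, 27, 37, 37] (1 swaps)
After pass 3: [11, 24, 27, 37, 37, 37] (1 swaps)
Total swaps: 5


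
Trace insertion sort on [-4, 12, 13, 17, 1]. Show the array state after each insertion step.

First element -4 is already 'sorted'
Insert 12: shifted 0 elements -> [-4, 12, 13, 17, 1]
Insert 13: shifted 0 elements -> [-4, 12, 13, 17, 1]
Insert 17: shifted 0 elements -> [-4, 12, 13, 17, 1]
Insert 1: shifted 3 elements -> [-4, 1, 12, 13, 17]


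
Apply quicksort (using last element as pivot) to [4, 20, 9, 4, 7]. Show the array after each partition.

Partition 1: pivot=7 at index 2 -> [4, 4, 7, 20, 9]
Partition 2: pivot=4 at index 1 -> [4, 4, 7, 20, 9]
Partition 3: pivot=9 at index 3 -> [4, 4, 7, 9, 20]


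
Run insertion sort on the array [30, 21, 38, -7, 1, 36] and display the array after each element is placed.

First element 30 is already 'sorted'
Insert 21: shifted 1 elements -> [21, 30, 38, -7, 1, 36]
Insert 38: shifted 0 elements -> [21, 30, 38, -7, 1, 36]
Insert -7: shifted 3 elements -> [-7, 21, 30, 38, 1, 36]
Insert 1: shifted 3 elements -> [-7, 1, 21, 30, 38, 36]
Insert 36: shifted 1 elements -> [-7, 1, 21, 30, 36, 38]


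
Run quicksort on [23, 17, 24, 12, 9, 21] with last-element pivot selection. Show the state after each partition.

Partition 1: pivot=21 at index 3 -> [17, 12, 9, 21, 24, 23]
Partition 2: pivot=9 at index 0 -> [9, 12, 17, 21, 24, 23]
Partition 3: pivot=17 at index 2 -> [9, 12, 17, 21, 24, 23]
Partition 4: pivot=23 at index 4 -> [9, 12, 17, 21, 23, 24]


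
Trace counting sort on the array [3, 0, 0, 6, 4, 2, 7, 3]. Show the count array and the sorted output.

Count array: [2, 0, 1, 2, 1, 0, 1, 1]
(count[i] = number of elements equal to i)
Cumulative count: [2, 2, 3, 5, 6, 6, 7, 8]
Sorted: [0, 0, 2, 3, 3, 4, 6, 7]


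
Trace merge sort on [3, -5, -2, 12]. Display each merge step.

Divide and conquer:
  Merge [3] + [-5] -> [-5, 3]
  Merge [-2] + [12] -> [-2, 12]
  Merge [-5, 3] + [-2, 12] -> [-5, -2, 3, 12]


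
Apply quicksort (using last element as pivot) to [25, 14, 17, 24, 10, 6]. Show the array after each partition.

Partition 1: pivot=6 at index 0 -> [6, 14, 17, 24, 10, 25]
Partition 2: pivot=25 at index 5 -> [6, 14, 17, 24, 10, 25]
Partition 3: pivot=10 at index 1 -> [6, 10, 17, 24, 14, 25]
Partition 4: pivot=14 at index 2 -> [6, 10, 14, 24, 17, 25]
Partition 5: pivot=17 at index 3 -> [6, 10, 14, 17, 24, 25]


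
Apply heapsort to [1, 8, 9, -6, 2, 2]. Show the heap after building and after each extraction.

Build heap: [9, 8, 2, -6, 2, 1]
Extract 9: [8, 2, 2, -6, 1, 9]
Extract 8: [2, 1, 2, -6, 8, 9]
Extract 2: [2, 1, -6, 2, 8, 9]
Extract 2: [1, -6, 2, 2, 8, 9]
Extract 1: [-6, 1, 2, 2, 8, 9]


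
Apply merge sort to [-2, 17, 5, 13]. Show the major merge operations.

Divide and conquer:
  Merge [-2] + [17] -> [-2, 17]
  Merge [5] + [13] -> [5, 13]
  Merge [-2, 17] + [5, 13] -> [-2, 5, 13, 17]


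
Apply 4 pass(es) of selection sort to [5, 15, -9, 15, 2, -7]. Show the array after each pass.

Pass 1: Select minimum -9 at index 2, swap -> [-9, 15, 5, 15, 2, -7]
Pass 2: Select minimum -7 at index 5, swap -> [-9, -7, 5, 15, 2, 15]
Pass 3: Select minimum 2 at index 4, swap -> [-9, -7, 2, 15, 5, 15]
Pass 4: Select minimum 5 at index 4, swap -> [-9, -7, 2, 5, 15, 15]


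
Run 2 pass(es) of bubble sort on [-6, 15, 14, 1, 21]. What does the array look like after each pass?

After pass 1: [-6, 14, 1, 15, 21] (2 swaps)
After pass 2: [-6, 1, 14, 15, 21] (1 swaps)
Total swaps: 3


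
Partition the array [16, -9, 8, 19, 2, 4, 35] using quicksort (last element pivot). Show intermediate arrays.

Partition 1: pivot=35 at index 6 -> [16, -9, 8, 19, 2, 4, 35]
Partition 2: pivot=4 at index 2 -> [-9, 2, 4, 19, 16, 8, 35]
Partition 3: pivot=2 at index 1 -> [-9, 2, 4, 19, 16, 8, 35]
Partition 4: pivot=8 at index 3 -> [-9, 2, 4, 8, 16, 19, 35]
Partition 5: pivot=19 at index 5 -> [-9, 2, 4, 8, 16, 19, 35]


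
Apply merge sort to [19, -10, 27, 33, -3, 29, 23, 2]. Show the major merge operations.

Divide and conquer:
  Merge [19] + [-10] -> [-10, 19]
  Merge [27] + [33] -> [27, 33]
  Merge [-10, 19] + [27, 33] -> [-10, 19, 27, 33]
  Merge [-3] + [29] -> [-3, 29]
  Merge [23] + [2] -> [2, 23]
  Merge [-3, 29] + [2, 23] -> [-3, 2, 23, 29]
  Merge [-10, 19, 27, 33] + [-3, 2, 23, 29] -> [-10, -3, 2, 19, 23, 27, 29, 33]


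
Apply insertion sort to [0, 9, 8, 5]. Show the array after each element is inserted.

First element 0 is already 'sorted'
Insert 9: shifted 0 elements -> [0, 9, 8, 5]
Insert 8: shifted 1 elements -> [0, 8, 9, 5]
Insert 5: shifted 2 elements -> [0, 5, 8, 9]


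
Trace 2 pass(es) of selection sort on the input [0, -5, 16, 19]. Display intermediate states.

Pass 1: Select minimum -5 at index 1, swap -> [-5, 0, 16, 19]
Pass 2: Select minimum 0 at index 1, swap -> [-5, 0, 16, 19]


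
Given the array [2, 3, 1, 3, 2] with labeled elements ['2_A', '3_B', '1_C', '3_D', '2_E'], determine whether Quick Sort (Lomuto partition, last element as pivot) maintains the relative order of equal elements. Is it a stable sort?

Trace Quick Sort on the labeled array (the key is the number; the letter only tracks identity):
  Partition indices 0..4 around pivot 2_E -> [2_A, 1_C, 2_E, 3_D, 3_B]
  Partition indices 0..1 around pivot 1_C -> [1_C, 2_A, 2_E, 3_D, 3_B]
  Partition indices 3..4 around pivot 3_B -> [1_C, 2_A, 2_E, 3_D, 3_B]
Final order: [1_C, 2_A, 2_E, 3_D, 3_B]
Equal keys:
  value 2: originally 2_A, 2_E; after sorting 2_A, 2_E -> order preserved
  value 3: originally 3_B, 3_D; after sorting 3_D, 3_B -> order changed
Equal keys were reordered, so Quick Sort is not stable: partition swaps elements across long distances and can reorder equal keys. (One such input is enough; an unstable sort may happen to preserve order on other inputs, but it gives no guarantee.)
Answer: Not stable


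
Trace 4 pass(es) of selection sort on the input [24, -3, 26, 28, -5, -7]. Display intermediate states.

Pass 1: Select minimum -7 at index 5, swap -> [-7, -3, 26, 28, -5, 24]
Pass 2: Select minimum -5 at index 4, swap -> [-7, -5, 26, 28, -3, 24]
Pass 3: Select minimum -3 at index 4, swap -> [-7, -5, -3, 28, 26, 24]
Pass 4: Select minimum 24 at index 5, swap -> [-7, -5, -3, 24, 26, 28]


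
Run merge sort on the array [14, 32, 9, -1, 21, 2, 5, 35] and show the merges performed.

Divide and conquer:
  Merge [14] + [32] -> [14, 32]
  Merge [9] + [-1] -> [-1, 9]
  Merge [14, 32] + [-1, 9] -> [-1, 9, 14, 32]
  Merge [21] + [2] -> [2, 21]
  Merge [5] + [35] -> [5, 35]
  Merge [2, 21] + [5, 35] -> [2, 5, 21, 35]
  Merge [-1, 9, 14, 32] + [2, 5, 21, 35] -> [-1, 2, 5, 9, 14, 21, 32, 35]


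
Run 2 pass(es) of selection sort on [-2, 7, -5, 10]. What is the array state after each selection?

Pass 1: Select minimum -5 at index 2, swap -> [-5, 7, -2, 10]
Pass 2: Select minimum -2 at index 2, swap -> [-5, -2, 7, 10]


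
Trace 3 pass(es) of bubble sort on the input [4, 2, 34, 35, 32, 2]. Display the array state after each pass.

After pass 1: [2, 4, 34, 32, 2, 35] (3 swaps)
After pass 2: [2, 4, 32, 2, 34, 35] (2 swaps)
After pass 3: [2, 4, 2, 32, 34, 35] (1 swaps)
Total swaps: 6


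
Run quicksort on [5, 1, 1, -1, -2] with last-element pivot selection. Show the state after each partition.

Partition 1: pivot=-2 at index 0 -> [-2, 1, 1, -1, 5]
Partition 2: pivot=5 at index 4 -> [-2, 1, 1, -1, 5]
Partition 3: pivot=-1 at index 1 -> [-2, -1, 1, 1, 5]
Partition 4: pivot=1 at index 3 -> [-2, -1, 1, 1, 5]


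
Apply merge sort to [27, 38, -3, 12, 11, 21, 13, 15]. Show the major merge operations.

Divide and conquer:
  Merge [27] + [38] -> [27, 38]
  Merge [-3] + [12] -> [-3, 12]
  Merge [27, 38] + [-3, 12] -> [-3, 12, 27, 38]
  Merge [11] + [21] -> [11, 21]
  Merge [13] + [15] -> [13, 15]
  Merge [11, 21] + [13, 15] -> [11, 13, 15, 21]
  Merge [-3, 12, 27, 38] + [11, 13, 15, 21] -> [-3, 11, 12, 13, 15, 21, 27, 38]


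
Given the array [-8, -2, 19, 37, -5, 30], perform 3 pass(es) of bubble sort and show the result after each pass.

After pass 1: [-8, -2, 19, -5, 30, 37] (2 swaps)
After pass 2: [-8, -2, -5, 19, 30, 37] (1 swaps)
After pass 3: [-8, -5, -2, 19, 30, 37] (1 swaps)
Total swaps: 4


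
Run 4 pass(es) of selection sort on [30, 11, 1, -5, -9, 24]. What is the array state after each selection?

Pass 1: Select minimum -9 at index 4, swap -> [-9, 11, 1, -5, 30, 24]
Pass 2: Select minimum -5 at index 3, swap -> [-9, -5, 1, 11, 30, 24]
Pass 3: Select minimum 1 at index 2, swap -> [-9, -5, 1, 11, 30, 24]
Pass 4: Select minimum 11 at index 3, swap -> [-9, -5, 1, 11, 30, 24]


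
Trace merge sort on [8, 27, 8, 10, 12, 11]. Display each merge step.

Divide and conquer:
  Merge [27] + [8] -> [8, 27]
  Merge [8] + [8, 27] -> [8, 8, 27]
  Merge [12] + [11] -> [11, 12]
  Merge [10] + [11, 12] -> [10, 11, 12]
  Merge [8, 8, 27] + [10, 11, 12] -> [8, 8, 10, 11, 12, 27]


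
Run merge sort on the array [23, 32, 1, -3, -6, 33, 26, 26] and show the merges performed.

Divide and conquer:
  Merge [23] + [32] -> [23, 32]
  Merge [1] + [-3] -> [-3, 1]
  Merge [23, 32] + [-3, 1] -> [-3, 1, 23, 32]
  Merge [-6] + [33] -> [-6, 33]
  Merge [26] + [26] -> [26, 26]
  Merge [-6, 33] + [26, 26] -> [-6, 26, 26, 33]
  Merge [-3, 1, 23, 32] + [-6, 26, 26, 33] -> [-6, -3, 1, 23, 26, 26, 32, 33]


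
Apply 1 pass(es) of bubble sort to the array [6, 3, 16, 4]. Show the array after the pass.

After pass 1: [3, 6, 4, 16] (2 swaps)
Total swaps: 2


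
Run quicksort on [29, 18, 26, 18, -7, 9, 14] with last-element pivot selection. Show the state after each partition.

Partition 1: pivot=14 at index 2 -> [-7, 9, 14, 18, 29, 18, 26]
Partition 2: pivot=9 at index 1 -> [-7, 9, 14, 18, 29, 18, 26]
Partition 3: pivot=26 at index 5 -> [-7, 9, 14, 18, 18, 26, 29]
Partition 4: pivot=18 at index 4 -> [-7, 9, 14, 18, 18, 26, 29]


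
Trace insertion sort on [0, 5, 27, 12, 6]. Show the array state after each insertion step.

First element 0 is already 'sorted'
Insert 5: shifted 0 elements -> [0, 5, 27, 12, 6]
Insert 27: shifted 0 elements -> [0, 5, 27, 12, 6]
Insert 12: shifted 1 elements -> [0, 5, 12, 27, 6]
Insert 6: shifted 2 elements -> [0, 5, 6, 12, 27]


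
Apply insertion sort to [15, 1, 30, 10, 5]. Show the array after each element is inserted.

First element 15 is already 'sorted'
Insert 1: shifted 1 elements -> [1, 15, 30, 10, 5]
Insert 30: shifted 0 elements -> [1, 15, 30, 10, 5]
Insert 10: shifted 2 elements -> [1, 10, 15, 30, 5]
Insert 5: shifted 3 elements -> [1, 5, 10, 15, 30]


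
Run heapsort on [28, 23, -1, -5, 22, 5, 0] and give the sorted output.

Build heap: [28, 23, 5, -5, 22, -1, 0]
Extract 28: [23, 22, 5, -5, 0, -1, 28]
Extract 23: [22, 0, 5, -5, -1, 23, 28]
Extract 22: [5, 0, -1, -5, 22, 23, 28]
Extract 5: [0, -5, -1, 5, 22, 23, 28]
Extract 0: [-1, -5, 0, 5, 22, 23, 28]
Extract -1: [-5, -1, 0, 5, 22, 23, 28]


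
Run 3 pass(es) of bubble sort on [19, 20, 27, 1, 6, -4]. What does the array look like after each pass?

After pass 1: [19, 20, 1, 6, -4, 27] (3 swaps)
After pass 2: [19, 1, 6, -4, 20, 27] (3 swaps)
After pass 3: [1, 6, -4, 19, 20, 27] (3 swaps)
Total swaps: 9


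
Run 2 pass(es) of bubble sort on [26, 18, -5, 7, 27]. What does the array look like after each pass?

After pass 1: [18, -5, 7, 26, 27] (3 swaps)
After pass 2: [-5, 7, 18, 26, 27] (2 swaps)
Total swaps: 5


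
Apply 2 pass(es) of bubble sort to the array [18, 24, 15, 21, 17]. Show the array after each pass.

After pass 1: [18, 15, 21, 17, 24] (3 swaps)
After pass 2: [15, 18, 17, 21, 24] (2 swaps)
Total swaps: 5


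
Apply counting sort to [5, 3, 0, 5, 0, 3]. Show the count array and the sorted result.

Count array: [2, 0, 0, 2, 0, 2]
(count[i] = number of elements equal to i)
Cumulative count: [2, 2, 2, 4, 4, 6]
Sorted: [0, 0, 3, 3, 5, 5]


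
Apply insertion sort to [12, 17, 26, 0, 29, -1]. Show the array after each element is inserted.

First element 12 is already 'sorted'
Insert 17: shifted 0 elements -> [12, 17, 26, 0, 29, -1]
Insert 26: shifted 0 elements -> [12, 17, 26, 0, 29, -1]
Insert 0: shifted 3 elements -> [0, 12, 17, 26, 29, -1]
Insert 29: shifted 0 elements -> [0, 12, 17, 26, 29, -1]
Insert -1: shifted 5 elements -> [-1, 0, 12, 17, 26, 29]


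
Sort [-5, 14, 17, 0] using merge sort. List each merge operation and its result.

Divide and conquer:
  Merge [-5] + [14] -> [-5, 14]
  Merge [17] + [0] -> [0, 17]
  Merge [-5, 14] + [0, 17] -> [-5, 0, 14, 17]


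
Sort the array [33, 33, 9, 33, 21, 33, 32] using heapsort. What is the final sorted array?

Build heap: [33, 33, 33, 33, 21, 9, 32]
Extract 33: [33, 33, 33, 32, 21, 9, 33]
Extract 33: [33, 32, 33, 9, 21, 33, 33]
Extract 33: [33, 32, 21, 9, 33, 33, 33]
Extract 33: [32, 9, 21, 33, 33, 33, 33]
Extract 32: [21, 9, 32, 33, 33, 33, 33]
Extract 21: [9, 21, 32, 33, 33, 33, 33]


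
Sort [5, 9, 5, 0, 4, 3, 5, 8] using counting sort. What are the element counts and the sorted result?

Count array: [1, 0, 0, 1, 1, 3, 0, 0, 1, 1]
(count[i] = number of elements equal to i)
Cumulative count: [1, 1, 1, 2, 3, 6, 6, 6, 7, 8]
Sorted: [0, 3, 4, 5, 5, 5, 8, 9]


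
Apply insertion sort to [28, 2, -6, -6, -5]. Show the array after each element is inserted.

First element 28 is already 'sorted'
Insert 2: shifted 1 elements -> [2, 28, -6, -6, -5]
Insert -6: shifted 2 elements -> [-6, 2, 28, -6, -5]
Insert -6: shifted 2 elements -> [-6, -6, 2, 28, -5]
Insert -5: shifted 2 elements -> [-6, -6, -5, 2, 28]


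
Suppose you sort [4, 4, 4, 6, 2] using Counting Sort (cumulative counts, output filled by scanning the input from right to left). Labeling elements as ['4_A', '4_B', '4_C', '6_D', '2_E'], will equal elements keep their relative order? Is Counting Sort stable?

Trace Counting Sort on the labeled array (the key is the number; the letter only tracks identity):
  Counts for values 0..6: [0, 0, 1, 0, 3, 0, 1]
  Cumulative counts: [0, 0, 1, 1, 4, 4, 5]
  Scan right to left: place 2_E at output index 0
  Scan right to left: place 6_D at output index 4
  Scan right to left: place 4_C at output index 3
  Scan right to left: place 4_B at output index 2
  Scan right to left: place 4_A at output index 1
  Output: [2_E, 4_A, 4_B, 4_C, 6_D]
Equal keys:
  value 4: originally 4_A, 4_B, 4_C; after sorting 4_A, 4_B, 4_C -> order preserved
All equal keys kept their original relative order. Counting Sort is stable: scanning the input right to left with decreasing cumulative counts places later duplicates at later output positions.
Answer: Stable
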